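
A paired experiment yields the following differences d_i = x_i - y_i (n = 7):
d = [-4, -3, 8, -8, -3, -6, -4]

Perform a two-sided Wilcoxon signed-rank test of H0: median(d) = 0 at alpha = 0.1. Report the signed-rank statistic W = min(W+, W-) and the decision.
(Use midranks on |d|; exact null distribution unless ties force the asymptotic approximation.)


Step 1: Drop any zero differences (none here) and take |d_i|.
|d| = [4, 3, 8, 8, 3, 6, 4]
Step 2: Midrank |d_i| (ties get averaged ranks).
ranks: |4|->3.5, |3|->1.5, |8|->6.5, |8|->6.5, |3|->1.5, |6|->5, |4|->3.5
Step 3: Attach original signs; sum ranks with positive sign and with negative sign.
W+ = 6.5 = 6.5
W- = 3.5 + 1.5 + 6.5 + 1.5 + 5 + 3.5 = 21.5
(Check: W+ + W- = 28 should equal n(n+1)/2 = 28.)
Step 4: Test statistic W = min(W+, W-) = 6.5.
Step 5: Ties in |d|, so use the tie-corrected normal approximation.
        E[W] = n(n+1)/4 = 7*8/4 = 14.
        Tie groups: |d|=3 (t=2), |d|=4 (t=2), |d|=8 (t=2); sum(t^3 - t) = 18.
        Var[W] = n(n+1)(2n+1)/24 - sum(t^3-t)/48 = 840/24 - 18/48 = 34.625.
        z = (W - E[W]) / sqrt(Var[W]) = (6.5 - 14) / 5.8843 = -1.2746.
        Two-sided p = 2*Phi(z) = 0.202459.
Step 6: alpha = 0.1. fail to reject H0.

W+ = 6.5, W- = 21.5, W = min = 6.5, p = 0.202459, fail to reject H0.


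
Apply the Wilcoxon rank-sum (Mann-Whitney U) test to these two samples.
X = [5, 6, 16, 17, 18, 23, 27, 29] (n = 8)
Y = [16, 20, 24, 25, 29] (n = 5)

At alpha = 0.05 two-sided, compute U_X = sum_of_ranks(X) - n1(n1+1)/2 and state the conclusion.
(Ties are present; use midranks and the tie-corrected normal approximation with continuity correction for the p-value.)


Step 1: Combine and sort all 13 observations; assign midranks.
sorted (value, group): (5,X), (6,X), (16,X), (16,Y), (17,X), (18,X), (20,Y), (23,X), (24,Y), (25,Y), (27,X), (29,X), (29,Y)
ranks: 5->1, 6->2, 16->3.5, 16->3.5, 17->5, 18->6, 20->7, 23->8, 24->9, 25->10, 27->11, 29->12.5, 29->12.5
Step 2: Rank sum for X: R1 = 1 + 2 + 3.5 + 5 + 6 + 8 + 11 + 12.5 = 49.
Step 3: U_X = R1 - n1(n1+1)/2 = 49 - 8*9/2 = 49 - 36 = 13.
       U_Y = n1*n2 - U_X = 40 - 13 = 27.
Step 4: Ties are present, so use the tie-corrected normal approximation (with continuity correction) for the p-value.
Step 5: p-value = 0.340019; compare to alpha = 0.05. fail to reject H0.

U_X = 13, p = 0.340019, fail to reject H0 at alpha = 0.05.


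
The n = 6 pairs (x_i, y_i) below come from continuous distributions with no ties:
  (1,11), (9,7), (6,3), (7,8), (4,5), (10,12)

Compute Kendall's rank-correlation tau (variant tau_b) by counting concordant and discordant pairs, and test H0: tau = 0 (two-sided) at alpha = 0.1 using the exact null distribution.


Step 1: Enumerate the 15 unordered pairs (i,j) with i<j and classify each by sign(x_j-x_i) * sign(y_j-y_i).
  (1,2):dx=+8,dy=-4->D; (1,3):dx=+5,dy=-8->D; (1,4):dx=+6,dy=-3->D; (1,5):dx=+3,dy=-6->D
  (1,6):dx=+9,dy=+1->C; (2,3):dx=-3,dy=-4->C; (2,4):dx=-2,dy=+1->D; (2,5):dx=-5,dy=-2->C
  (2,6):dx=+1,dy=+5->C; (3,4):dx=+1,dy=+5->C; (3,5):dx=-2,dy=+2->D; (3,6):dx=+4,dy=+9->C
  (4,5):dx=-3,dy=-3->C; (4,6):dx=+3,dy=+4->C; (5,6):dx=+6,dy=+7->C
Step 2: C = 9, D = 6, total pairs = 15.
Step 3: tau = (C - D)/(n(n-1)/2) = (9 - 6)/15 = 0.200000.
Step 4: Exact two-sided p-value (enumerate n! = 720 permutations of y under H0): p = 0.719444.
Step 5: alpha = 0.1. fail to reject H0.

tau_b = 0.2000 (C=9, D=6), p = 0.719444, fail to reject H0.


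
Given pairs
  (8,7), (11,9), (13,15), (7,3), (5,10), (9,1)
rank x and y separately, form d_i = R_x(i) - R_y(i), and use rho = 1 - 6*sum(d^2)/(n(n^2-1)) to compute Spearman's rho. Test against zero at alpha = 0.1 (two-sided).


Step 1: Rank x and y separately (midranks; no ties here).
rank(x): 8->3, 11->5, 13->6, 7->2, 5->1, 9->4
rank(y): 7->3, 9->4, 15->6, 3->2, 10->5, 1->1
Step 2: d_i = R_x(i) - R_y(i); compute d_i^2.
  (3-3)^2=0, (5-4)^2=1, (6-6)^2=0, (2-2)^2=0, (1-5)^2=16, (4-1)^2=9
sum(d^2) = 26.
Step 3: rho = 1 - 6*26 / (6*(6^2 - 1)) = 1 - 156/210 = 0.257143.
Step 4: Under H0, t = rho * sqrt((n-2)/(1-rho^2)) = 0.5322 ~ t(4).
Step 5: Two-sided p-value from the t-distribution with 4 df = 0.622787.
Step 6: alpha = 0.1. fail to reject H0.

rho = 0.2571, p = 0.622787, fail to reject H0 at alpha = 0.1.


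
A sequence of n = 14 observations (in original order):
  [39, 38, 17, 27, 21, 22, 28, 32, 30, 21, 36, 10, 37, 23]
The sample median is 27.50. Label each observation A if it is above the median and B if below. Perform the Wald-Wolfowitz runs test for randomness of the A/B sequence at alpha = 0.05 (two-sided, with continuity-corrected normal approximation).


Step 1: Compute median = 27.50; label A = above, B = below.
Labels in order: AABBBBAAABABAB  (n_A = 7, n_B = 7)
Step 2: Count runs R = 8.
Step 3: Under H0 (random ordering), E[R] = 2*n_A*n_B/(n_A+n_B) + 1 = 2*7*7/14 + 1 = 8.0000.
        Var[R] = 2*n_A*n_B*(2*n_A*n_B - n_A - n_B) / ((n_A+n_B)^2 * (n_A+n_B-1)) = 8232/2548 = 3.2308.
        SD[R] = 1.7974.
Step 4: R = E[R], so z = 0 with no continuity correction.
Step 5: Two-sided p-value via normal approximation = 2*(1 - Phi(|z|)) = 1.000000.
Step 6: alpha = 0.05. fail to reject H0.

R = 8, z = 0.0000, p = 1.000000, fail to reject H0.


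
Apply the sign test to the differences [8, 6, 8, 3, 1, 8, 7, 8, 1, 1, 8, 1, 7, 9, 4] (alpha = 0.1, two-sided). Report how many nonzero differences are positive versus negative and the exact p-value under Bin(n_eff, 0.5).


Step 1: Discard zero differences. Original n = 15; n_eff = number of nonzero differences = 15.
Nonzero differences (with sign): +8, +6, +8, +3, +1, +8, +7, +8, +1, +1, +8, +1, +7, +9, +4
Step 2: Count signs: positive = 15, negative = 0.
Step 3: Under H0: P(positive) = 0.5, so the number of positives S ~ Bin(15, 0.5).
Step 4: Two-sided exact p-value = sum of Bin(15,0.5) probabilities at or below the observed probability = 0.000061.
Step 5: alpha = 0.1. reject H0.

n_eff = 15, pos = 15, neg = 0, p = 0.000061, reject H0.


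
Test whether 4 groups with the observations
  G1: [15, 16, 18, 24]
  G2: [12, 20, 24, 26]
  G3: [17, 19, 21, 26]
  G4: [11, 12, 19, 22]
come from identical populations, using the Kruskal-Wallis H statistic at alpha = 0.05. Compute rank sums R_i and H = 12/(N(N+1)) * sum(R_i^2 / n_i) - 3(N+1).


Step 1: Combine all N = 16 observations and assign midranks.
sorted (value, group, rank): (11,G4,1), (12,G2,2.5), (12,G4,2.5), (15,G1,4), (16,G1,5), (17,G3,6), (18,G1,7), (19,G3,8.5), (19,G4,8.5), (20,G2,10), (21,G3,11), (22,G4,12), (24,G1,13.5), (24,G2,13.5), (26,G2,15.5), (26,G3,15.5)
Step 2: Sum ranks within each group.
R_1 = 29.5 (n_1 = 4)
R_2 = 41.5 (n_2 = 4)
R_3 = 41 (n_3 = 4)
R_4 = 24 (n_4 = 4)
Step 3: H = 12/(N(N+1)) * sum(R_i^2/n_i) - 3(N+1)
     = 12/(16*17) * (29.5^2/4 + 41.5^2/4 + 41^2/4 + 24^2/4) - 3*17
     = 0.044118 * 1212.38 - 51
     = 2.487132.
Step 4: Ties present; correction factor C = 1 - 24/(16^3 - 16) = 0.994118. Corrected H = 2.487132 / 0.994118 = 2.501849.
Step 5: Under H0, H ~ chi^2(3); p-value = 0.474957.
Step 6: alpha = 0.05. fail to reject H0.

H = 2.5018, df = 3, p = 0.474957, fail to reject H0.


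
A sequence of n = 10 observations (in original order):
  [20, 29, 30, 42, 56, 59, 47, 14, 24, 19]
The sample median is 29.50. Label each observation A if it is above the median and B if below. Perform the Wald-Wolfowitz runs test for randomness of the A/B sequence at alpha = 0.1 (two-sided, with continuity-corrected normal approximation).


Step 1: Compute median = 29.50; label A = above, B = below.
Labels in order: BBAAAAABBB  (n_A = 5, n_B = 5)
Step 2: Count runs R = 3.
Step 3: Under H0 (random ordering), E[R] = 2*n_A*n_B/(n_A+n_B) + 1 = 2*5*5/10 + 1 = 6.0000.
        Var[R] = 2*n_A*n_B*(2*n_A*n_B - n_A - n_B) / ((n_A+n_B)^2 * (n_A+n_B-1)) = 2000/900 = 2.2222.
        SD[R] = 1.4907.
Step 4: Continuity-corrected z = (R + 0.5 - E[R]) / SD[R] = (3 + 0.5 - 6.0000) / 1.4907 = -1.6771.
Step 5: Two-sided p-value via normal approximation = 2*(1 - Phi(|z|)) = 0.093533.
Step 6: alpha = 0.1. reject H0.

R = 3, z = -1.6771, p = 0.093533, reject H0.


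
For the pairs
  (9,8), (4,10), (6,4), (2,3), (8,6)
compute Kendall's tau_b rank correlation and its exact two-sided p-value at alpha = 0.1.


Step 1: Enumerate the 10 unordered pairs (i,j) with i<j and classify each by sign(x_j-x_i) * sign(y_j-y_i).
  (1,2):dx=-5,dy=+2->D; (1,3):dx=-3,dy=-4->C; (1,4):dx=-7,dy=-5->C; (1,5):dx=-1,dy=-2->C
  (2,3):dx=+2,dy=-6->D; (2,4):dx=-2,dy=-7->C; (2,5):dx=+4,dy=-4->D; (3,4):dx=-4,dy=-1->C
  (3,5):dx=+2,dy=+2->C; (4,5):dx=+6,dy=+3->C
Step 2: C = 7, D = 3, total pairs = 10.
Step 3: tau = (C - D)/(n(n-1)/2) = (7 - 3)/10 = 0.400000.
Step 4: Exact two-sided p-value (enumerate n! = 120 permutations of y under H0): p = 0.483333.
Step 5: alpha = 0.1. fail to reject H0.

tau_b = 0.4000 (C=7, D=3), p = 0.483333, fail to reject H0.


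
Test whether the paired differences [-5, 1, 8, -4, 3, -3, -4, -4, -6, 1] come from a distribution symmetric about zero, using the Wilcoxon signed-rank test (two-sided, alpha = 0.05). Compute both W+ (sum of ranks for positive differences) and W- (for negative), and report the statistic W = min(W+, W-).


Step 1: Drop any zero differences (none here) and take |d_i|.
|d| = [5, 1, 8, 4, 3, 3, 4, 4, 6, 1]
Step 2: Midrank |d_i| (ties get averaged ranks).
ranks: |5|->8, |1|->1.5, |8|->10, |4|->6, |3|->3.5, |3|->3.5, |4|->6, |4|->6, |6|->9, |1|->1.5
Step 3: Attach original signs; sum ranks with positive sign and with negative sign.
W+ = 1.5 + 10 + 3.5 + 1.5 = 16.5
W- = 8 + 6 + 3.5 + 6 + 6 + 9 = 38.5
(Check: W+ + W- = 55 should equal n(n+1)/2 = 55.)
Step 4: Test statistic W = min(W+, W-) = 16.5.
Step 5: Ties in |d|, so use the tie-corrected normal approximation.
        E[W] = n(n+1)/4 = 10*11/4 = 27.5.
        Tie groups: |d|=1 (t=2), |d|=3 (t=2), |d|=4 (t=3); sum(t^3 - t) = 36.
        Var[W] = n(n+1)(2n+1)/24 - sum(t^3-t)/48 = 2310/24 - 36/48 = 95.5.
        z = (W - E[W]) / sqrt(Var[W]) = (16.5 - 27.5) / 9.7724 = -1.1256.
        Two-sided p = 2*Phi(z) = 0.260327.
Step 6: alpha = 0.05. fail to reject H0.

W+ = 16.5, W- = 38.5, W = min = 16.5, p = 0.260327, fail to reject H0.


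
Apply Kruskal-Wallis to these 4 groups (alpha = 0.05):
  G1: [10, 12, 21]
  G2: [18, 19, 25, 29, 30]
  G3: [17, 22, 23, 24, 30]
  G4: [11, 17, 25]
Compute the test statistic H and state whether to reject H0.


Step 1: Combine all N = 16 observations and assign midranks.
sorted (value, group, rank): (10,G1,1), (11,G4,2), (12,G1,3), (17,G3,4.5), (17,G4,4.5), (18,G2,6), (19,G2,7), (21,G1,8), (22,G3,9), (23,G3,10), (24,G3,11), (25,G2,12.5), (25,G4,12.5), (29,G2,14), (30,G2,15.5), (30,G3,15.5)
Step 2: Sum ranks within each group.
R_1 = 12 (n_1 = 3)
R_2 = 55 (n_2 = 5)
R_3 = 50 (n_3 = 5)
R_4 = 19 (n_4 = 3)
Step 3: H = 12/(N(N+1)) * sum(R_i^2/n_i) - 3(N+1)
     = 12/(16*17) * (12^2/3 + 55^2/5 + 50^2/5 + 19^2/3) - 3*17
     = 0.044118 * 1273.33 - 51
     = 5.176471.
Step 4: Ties present; correction factor C = 1 - 18/(16^3 - 16) = 0.995588. Corrected H = 5.176471 / 0.995588 = 5.199409.
Step 5: Under H0, H ~ chi^2(3); p-value = 0.157764.
Step 6: alpha = 0.05. fail to reject H0.

H = 5.1994, df = 3, p = 0.157764, fail to reject H0.


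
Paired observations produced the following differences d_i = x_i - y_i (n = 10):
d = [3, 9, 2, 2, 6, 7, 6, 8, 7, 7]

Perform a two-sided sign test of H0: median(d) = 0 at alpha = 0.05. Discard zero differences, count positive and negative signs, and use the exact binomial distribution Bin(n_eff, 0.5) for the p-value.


Step 1: Discard zero differences. Original n = 10; n_eff = number of nonzero differences = 10.
Nonzero differences (with sign): +3, +9, +2, +2, +6, +7, +6, +8, +7, +7
Step 2: Count signs: positive = 10, negative = 0.
Step 3: Under H0: P(positive) = 0.5, so the number of positives S ~ Bin(10, 0.5).
Step 4: Two-sided exact p-value = sum of Bin(10,0.5) probabilities at or below the observed probability = 0.001953.
Step 5: alpha = 0.05. reject H0.

n_eff = 10, pos = 10, neg = 0, p = 0.001953, reject H0.


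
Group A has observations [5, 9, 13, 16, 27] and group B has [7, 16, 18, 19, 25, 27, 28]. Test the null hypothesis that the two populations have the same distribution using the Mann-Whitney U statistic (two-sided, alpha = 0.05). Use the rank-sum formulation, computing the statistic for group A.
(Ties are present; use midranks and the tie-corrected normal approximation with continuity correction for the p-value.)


Step 1: Combine and sort all 12 observations; assign midranks.
sorted (value, group): (5,X), (7,Y), (9,X), (13,X), (16,X), (16,Y), (18,Y), (19,Y), (25,Y), (27,X), (27,Y), (28,Y)
ranks: 5->1, 7->2, 9->3, 13->4, 16->5.5, 16->5.5, 18->7, 19->8, 25->9, 27->10.5, 27->10.5, 28->12
Step 2: Rank sum for X: R1 = 1 + 3 + 4 + 5.5 + 10.5 = 24.
Step 3: U_X = R1 - n1(n1+1)/2 = 24 - 5*6/2 = 24 - 15 = 9.
       U_Y = n1*n2 - U_X = 35 - 9 = 26.
Step 4: Ties are present, so use the tie-corrected normal approximation (with continuity correction) for the p-value.
Step 5: p-value = 0.192314; compare to alpha = 0.05. fail to reject H0.

U_X = 9, p = 0.192314, fail to reject H0 at alpha = 0.05.


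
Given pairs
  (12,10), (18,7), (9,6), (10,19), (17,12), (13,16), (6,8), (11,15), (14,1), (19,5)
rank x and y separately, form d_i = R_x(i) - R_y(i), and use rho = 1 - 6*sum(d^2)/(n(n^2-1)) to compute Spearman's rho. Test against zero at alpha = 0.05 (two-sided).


Step 1: Rank x and y separately (midranks; no ties here).
rank(x): 12->5, 18->9, 9->2, 10->3, 17->8, 13->6, 6->1, 11->4, 14->7, 19->10
rank(y): 10->6, 7->4, 6->3, 19->10, 12->7, 16->9, 8->5, 15->8, 1->1, 5->2
Step 2: d_i = R_x(i) - R_y(i); compute d_i^2.
  (5-6)^2=1, (9-4)^2=25, (2-3)^2=1, (3-10)^2=49, (8-7)^2=1, (6-9)^2=9, (1-5)^2=16, (4-8)^2=16, (7-1)^2=36, (10-2)^2=64
sum(d^2) = 218.
Step 3: rho = 1 - 6*218 / (10*(10^2 - 1)) = 1 - 1308/990 = -0.321212.
Step 4: Under H0, t = rho * sqrt((n-2)/(1-rho^2)) = -0.9594 ~ t(8).
Step 5: Two-sided p-value from the t-distribution with 8 df = 0.365468.
Step 6: alpha = 0.05. fail to reject H0.

rho = -0.3212, p = 0.365468, fail to reject H0 at alpha = 0.05.


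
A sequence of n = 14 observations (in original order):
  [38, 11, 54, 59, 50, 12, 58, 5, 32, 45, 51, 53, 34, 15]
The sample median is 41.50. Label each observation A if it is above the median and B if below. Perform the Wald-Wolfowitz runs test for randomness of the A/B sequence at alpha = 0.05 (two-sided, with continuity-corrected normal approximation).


Step 1: Compute median = 41.50; label A = above, B = below.
Labels in order: BBAAABABBAAABB  (n_A = 7, n_B = 7)
Step 2: Count runs R = 7.
Step 3: Under H0 (random ordering), E[R] = 2*n_A*n_B/(n_A+n_B) + 1 = 2*7*7/14 + 1 = 8.0000.
        Var[R] = 2*n_A*n_B*(2*n_A*n_B - n_A - n_B) / ((n_A+n_B)^2 * (n_A+n_B-1)) = 8232/2548 = 3.2308.
        SD[R] = 1.7974.
Step 4: Continuity-corrected z = (R + 0.5 - E[R]) / SD[R] = (7 + 0.5 - 8.0000) / 1.7974 = -0.2782.
Step 5: Two-sided p-value via normal approximation = 2*(1 - Phi(|z|)) = 0.780879.
Step 6: alpha = 0.05. fail to reject H0.

R = 7, z = -0.2782, p = 0.780879, fail to reject H0.


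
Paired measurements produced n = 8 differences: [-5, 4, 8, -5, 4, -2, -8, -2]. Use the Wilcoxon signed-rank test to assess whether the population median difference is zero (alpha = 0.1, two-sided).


Step 1: Drop any zero differences (none here) and take |d_i|.
|d| = [5, 4, 8, 5, 4, 2, 8, 2]
Step 2: Midrank |d_i| (ties get averaged ranks).
ranks: |5|->5.5, |4|->3.5, |8|->7.5, |5|->5.5, |4|->3.5, |2|->1.5, |8|->7.5, |2|->1.5
Step 3: Attach original signs; sum ranks with positive sign and with negative sign.
W+ = 3.5 + 7.5 + 3.5 = 14.5
W- = 5.5 + 5.5 + 1.5 + 7.5 + 1.5 = 21.5
(Check: W+ + W- = 36 should equal n(n+1)/2 = 36.)
Step 4: Test statistic W = min(W+, W-) = 14.5.
Step 5: Ties in |d|, so use the tie-corrected normal approximation.
        E[W] = n(n+1)/4 = 8*9/4 = 18.
        Tie groups: |d|=2 (t=2), |d|=4 (t=2), |d|=5 (t=2), |d|=8 (t=2); sum(t^3 - t) = 24.
        Var[W] = n(n+1)(2n+1)/24 - sum(t^3-t)/48 = 1224/24 - 24/48 = 50.5.
        z = (W - E[W]) / sqrt(Var[W]) = (14.5 - 18) / 7.1063 = -0.4925.
        Two-sided p = 2*Phi(z) = 0.622353.
Step 6: alpha = 0.1. fail to reject H0.

W+ = 14.5, W- = 21.5, W = min = 14.5, p = 0.622353, fail to reject H0.


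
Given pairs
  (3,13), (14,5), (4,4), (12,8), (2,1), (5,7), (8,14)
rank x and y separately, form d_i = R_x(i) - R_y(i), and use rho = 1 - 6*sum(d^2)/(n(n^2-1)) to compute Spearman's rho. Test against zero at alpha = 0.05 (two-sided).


Step 1: Rank x and y separately (midranks; no ties here).
rank(x): 3->2, 14->7, 4->3, 12->6, 2->1, 5->4, 8->5
rank(y): 13->6, 5->3, 4->2, 8->5, 1->1, 7->4, 14->7
Step 2: d_i = R_x(i) - R_y(i); compute d_i^2.
  (2-6)^2=16, (7-3)^2=16, (3-2)^2=1, (6-5)^2=1, (1-1)^2=0, (4-4)^2=0, (5-7)^2=4
sum(d^2) = 38.
Step 3: rho = 1 - 6*38 / (7*(7^2 - 1)) = 1 - 228/336 = 0.321429.
Step 4: Under H0, t = rho * sqrt((n-2)/(1-rho^2)) = 0.7590 ~ t(5).
Step 5: Two-sided p-value from the t-distribution with 5 df = 0.482072.
Step 6: alpha = 0.05. fail to reject H0.

rho = 0.3214, p = 0.482072, fail to reject H0 at alpha = 0.05.


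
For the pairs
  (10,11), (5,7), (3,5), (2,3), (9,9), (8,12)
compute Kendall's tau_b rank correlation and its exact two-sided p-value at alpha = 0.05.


Step 1: Enumerate the 15 unordered pairs (i,j) with i<j and classify each by sign(x_j-x_i) * sign(y_j-y_i).
  (1,2):dx=-5,dy=-4->C; (1,3):dx=-7,dy=-6->C; (1,4):dx=-8,dy=-8->C; (1,5):dx=-1,dy=-2->C
  (1,6):dx=-2,dy=+1->D; (2,3):dx=-2,dy=-2->C; (2,4):dx=-3,dy=-4->C; (2,5):dx=+4,dy=+2->C
  (2,6):dx=+3,dy=+5->C; (3,4):dx=-1,dy=-2->C; (3,5):dx=+6,dy=+4->C; (3,6):dx=+5,dy=+7->C
  (4,5):dx=+7,dy=+6->C; (4,6):dx=+6,dy=+9->C; (5,6):dx=-1,dy=+3->D
Step 2: C = 13, D = 2, total pairs = 15.
Step 3: tau = (C - D)/(n(n-1)/2) = (13 - 2)/15 = 0.733333.
Step 4: Exact two-sided p-value (enumerate n! = 720 permutations of y under H0): p = 0.055556.
Step 5: alpha = 0.05. fail to reject H0.

tau_b = 0.7333 (C=13, D=2), p = 0.055556, fail to reject H0.


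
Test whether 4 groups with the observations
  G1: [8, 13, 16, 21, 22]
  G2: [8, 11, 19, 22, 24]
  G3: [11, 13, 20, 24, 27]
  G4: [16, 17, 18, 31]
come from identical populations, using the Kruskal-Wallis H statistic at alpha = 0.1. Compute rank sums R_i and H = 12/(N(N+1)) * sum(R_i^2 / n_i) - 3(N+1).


Step 1: Combine all N = 19 observations and assign midranks.
sorted (value, group, rank): (8,G1,1.5), (8,G2,1.5), (11,G2,3.5), (11,G3,3.5), (13,G1,5.5), (13,G3,5.5), (16,G1,7.5), (16,G4,7.5), (17,G4,9), (18,G4,10), (19,G2,11), (20,G3,12), (21,G1,13), (22,G1,14.5), (22,G2,14.5), (24,G2,16.5), (24,G3,16.5), (27,G3,18), (31,G4,19)
Step 2: Sum ranks within each group.
R_1 = 42 (n_1 = 5)
R_2 = 47 (n_2 = 5)
R_3 = 55.5 (n_3 = 5)
R_4 = 45.5 (n_4 = 4)
Step 3: H = 12/(N(N+1)) * sum(R_i^2/n_i) - 3(N+1)
     = 12/(19*20) * (42^2/5 + 47^2/5 + 55.5^2/5 + 45.5^2/4) - 3*20
     = 0.031579 * 1928.21 - 60
     = 0.890921.
Step 4: Ties present; correction factor C = 1 - 36/(19^3 - 19) = 0.994737. Corrected H = 0.890921 / 0.994737 = 0.895635.
Step 5: Under H0, H ~ chi^2(3); p-value = 0.826481.
Step 6: alpha = 0.1. fail to reject H0.

H = 0.8956, df = 3, p = 0.826481, fail to reject H0.


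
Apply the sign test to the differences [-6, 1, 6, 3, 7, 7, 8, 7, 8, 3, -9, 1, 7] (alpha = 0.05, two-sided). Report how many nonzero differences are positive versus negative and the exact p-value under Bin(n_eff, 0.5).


Step 1: Discard zero differences. Original n = 13; n_eff = number of nonzero differences = 13.
Nonzero differences (with sign): -6, +1, +6, +3, +7, +7, +8, +7, +8, +3, -9, +1, +7
Step 2: Count signs: positive = 11, negative = 2.
Step 3: Under H0: P(positive) = 0.5, so the number of positives S ~ Bin(13, 0.5).
Step 4: Two-sided exact p-value = sum of Bin(13,0.5) probabilities at or below the observed probability = 0.022461.
Step 5: alpha = 0.05. reject H0.

n_eff = 13, pos = 11, neg = 2, p = 0.022461, reject H0.


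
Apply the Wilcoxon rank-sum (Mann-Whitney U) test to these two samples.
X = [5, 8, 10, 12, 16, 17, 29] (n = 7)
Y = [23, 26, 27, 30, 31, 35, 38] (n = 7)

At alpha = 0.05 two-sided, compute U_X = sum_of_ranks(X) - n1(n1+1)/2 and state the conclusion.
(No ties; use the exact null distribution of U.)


Step 1: Combine and sort all 14 observations; assign midranks.
sorted (value, group): (5,X), (8,X), (10,X), (12,X), (16,X), (17,X), (23,Y), (26,Y), (27,Y), (29,X), (30,Y), (31,Y), (35,Y), (38,Y)
ranks: 5->1, 8->2, 10->3, 12->4, 16->5, 17->6, 23->7, 26->8, 27->9, 29->10, 30->11, 31->12, 35->13, 38->14
Step 2: Rank sum for X: R1 = 1 + 2 + 3 + 4 + 5 + 6 + 10 = 31.
Step 3: U_X = R1 - n1(n1+1)/2 = 31 - 7*8/2 = 31 - 28 = 3.
       U_Y = n1*n2 - U_X = 49 - 3 = 46.
Step 4: No ties, so the exact null distribution of U (based on enumerating the C(14,7) = 3432 equally likely rank assignments) gives the two-sided p-value.
Step 5: p-value = 0.004079; compare to alpha = 0.05. reject H0.

U_X = 3, p = 0.004079, reject H0 at alpha = 0.05.


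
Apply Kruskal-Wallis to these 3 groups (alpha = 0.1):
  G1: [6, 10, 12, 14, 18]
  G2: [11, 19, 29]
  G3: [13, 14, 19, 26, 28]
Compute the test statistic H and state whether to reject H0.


Step 1: Combine all N = 13 observations and assign midranks.
sorted (value, group, rank): (6,G1,1), (10,G1,2), (11,G2,3), (12,G1,4), (13,G3,5), (14,G1,6.5), (14,G3,6.5), (18,G1,8), (19,G2,9.5), (19,G3,9.5), (26,G3,11), (28,G3,12), (29,G2,13)
Step 2: Sum ranks within each group.
R_1 = 21.5 (n_1 = 5)
R_2 = 25.5 (n_2 = 3)
R_3 = 44 (n_3 = 5)
Step 3: H = 12/(N(N+1)) * sum(R_i^2/n_i) - 3(N+1)
     = 12/(13*14) * (21.5^2/5 + 25.5^2/3 + 44^2/5) - 3*14
     = 0.065934 * 696.4 - 42
     = 3.916484.
Step 4: Ties present; correction factor C = 1 - 12/(13^3 - 13) = 0.994505. Corrected H = 3.916484 / 0.994505 = 3.938122.
Step 5: Under H0, H ~ chi^2(2); p-value = 0.139588.
Step 6: alpha = 0.1. fail to reject H0.

H = 3.9381, df = 2, p = 0.139588, fail to reject H0.


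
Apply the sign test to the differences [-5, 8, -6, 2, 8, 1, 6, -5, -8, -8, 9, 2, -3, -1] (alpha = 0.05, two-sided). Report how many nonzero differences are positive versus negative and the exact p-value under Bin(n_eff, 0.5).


Step 1: Discard zero differences. Original n = 14; n_eff = number of nonzero differences = 14.
Nonzero differences (with sign): -5, +8, -6, +2, +8, +1, +6, -5, -8, -8, +9, +2, -3, -1
Step 2: Count signs: positive = 7, negative = 7.
Step 3: Under H0: P(positive) = 0.5, so the number of positives S ~ Bin(14, 0.5).
Step 4: Two-sided exact p-value = sum of Bin(14,0.5) probabilities at or below the observed probability = 1.000000.
Step 5: alpha = 0.05. fail to reject H0.

n_eff = 14, pos = 7, neg = 7, p = 1.000000, fail to reject H0.


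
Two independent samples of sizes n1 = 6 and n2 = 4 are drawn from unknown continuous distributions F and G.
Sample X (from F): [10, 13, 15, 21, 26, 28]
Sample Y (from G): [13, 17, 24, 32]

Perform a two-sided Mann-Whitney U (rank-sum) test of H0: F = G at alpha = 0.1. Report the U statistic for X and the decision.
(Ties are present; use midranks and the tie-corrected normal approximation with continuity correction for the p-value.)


Step 1: Combine and sort all 10 observations; assign midranks.
sorted (value, group): (10,X), (13,X), (13,Y), (15,X), (17,Y), (21,X), (24,Y), (26,X), (28,X), (32,Y)
ranks: 10->1, 13->2.5, 13->2.5, 15->4, 17->5, 21->6, 24->7, 26->8, 28->9, 32->10
Step 2: Rank sum for X: R1 = 1 + 2.5 + 4 + 6 + 8 + 9 = 30.5.
Step 3: U_X = R1 - n1(n1+1)/2 = 30.5 - 6*7/2 = 30.5 - 21 = 9.5.
       U_Y = n1*n2 - U_X = 24 - 9.5 = 14.5.
Step 4: Ties are present, so use the tie-corrected normal approximation (with continuity correction) for the p-value.
Step 5: p-value = 0.668870; compare to alpha = 0.1. fail to reject H0.

U_X = 9.5, p = 0.668870, fail to reject H0 at alpha = 0.1.


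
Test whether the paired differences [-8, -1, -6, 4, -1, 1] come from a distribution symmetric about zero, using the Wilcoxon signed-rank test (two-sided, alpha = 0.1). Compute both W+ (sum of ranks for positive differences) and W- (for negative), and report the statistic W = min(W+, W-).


Step 1: Drop any zero differences (none here) and take |d_i|.
|d| = [8, 1, 6, 4, 1, 1]
Step 2: Midrank |d_i| (ties get averaged ranks).
ranks: |8|->6, |1|->2, |6|->5, |4|->4, |1|->2, |1|->2
Step 3: Attach original signs; sum ranks with positive sign and with negative sign.
W+ = 4 + 2 = 6
W- = 6 + 2 + 5 + 2 = 15
(Check: W+ + W- = 21 should equal n(n+1)/2 = 21.)
Step 4: Test statistic W = min(W+, W-) = 6.
Step 5: Ties in |d|, so use the tie-corrected normal approximation.
        E[W] = n(n+1)/4 = 6*7/4 = 10.5.
        Tie groups: |d|=1 (t=3); sum(t^3 - t) = 24.
        Var[W] = n(n+1)(2n+1)/24 - sum(t^3-t)/48 = 546/24 - 24/48 = 22.25.
        z = (W - E[W]) / sqrt(Var[W]) = (6 - 10.5) / 4.7170 = -0.9540.
        Two-sided p = 2*Phi(z) = 0.340085.
Step 6: alpha = 0.1. fail to reject H0.

W+ = 6, W- = 15, W = min = 6, p = 0.340085, fail to reject H0.


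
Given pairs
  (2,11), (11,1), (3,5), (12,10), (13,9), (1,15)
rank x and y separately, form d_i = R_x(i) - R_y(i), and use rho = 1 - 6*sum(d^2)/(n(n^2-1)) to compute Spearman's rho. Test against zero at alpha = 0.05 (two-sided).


Step 1: Rank x and y separately (midranks; no ties here).
rank(x): 2->2, 11->4, 3->3, 12->5, 13->6, 1->1
rank(y): 11->5, 1->1, 5->2, 10->4, 9->3, 15->6
Step 2: d_i = R_x(i) - R_y(i); compute d_i^2.
  (2-5)^2=9, (4-1)^2=9, (3-2)^2=1, (5-4)^2=1, (6-3)^2=9, (1-6)^2=25
sum(d^2) = 54.
Step 3: rho = 1 - 6*54 / (6*(6^2 - 1)) = 1 - 324/210 = -0.542857.
Step 4: Under H0, t = rho * sqrt((n-2)/(1-rho^2)) = -1.2928 ~ t(4).
Step 5: Two-sided p-value from the t-distribution with 4 df = 0.265703.
Step 6: alpha = 0.05. fail to reject H0.

rho = -0.5429, p = 0.265703, fail to reject H0 at alpha = 0.05.


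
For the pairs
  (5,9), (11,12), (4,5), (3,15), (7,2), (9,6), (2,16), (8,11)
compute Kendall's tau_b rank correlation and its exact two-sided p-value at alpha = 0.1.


Step 1: Enumerate the 28 unordered pairs (i,j) with i<j and classify each by sign(x_j-x_i) * sign(y_j-y_i).
  (1,2):dx=+6,dy=+3->C; (1,3):dx=-1,dy=-4->C; (1,4):dx=-2,dy=+6->D; (1,5):dx=+2,dy=-7->D
  (1,6):dx=+4,dy=-3->D; (1,7):dx=-3,dy=+7->D; (1,8):dx=+3,dy=+2->C; (2,3):dx=-7,dy=-7->C
  (2,4):dx=-8,dy=+3->D; (2,5):dx=-4,dy=-10->C; (2,6):dx=-2,dy=-6->C; (2,7):dx=-9,dy=+4->D
  (2,8):dx=-3,dy=-1->C; (3,4):dx=-1,dy=+10->D; (3,5):dx=+3,dy=-3->D; (3,6):dx=+5,dy=+1->C
  (3,7):dx=-2,dy=+11->D; (3,8):dx=+4,dy=+6->C; (4,5):dx=+4,dy=-13->D; (4,6):dx=+6,dy=-9->D
  (4,7):dx=-1,dy=+1->D; (4,8):dx=+5,dy=-4->D; (5,6):dx=+2,dy=+4->C; (5,7):dx=-5,dy=+14->D
  (5,8):dx=+1,dy=+9->C; (6,7):dx=-7,dy=+10->D; (6,8):dx=-1,dy=+5->D; (7,8):dx=+6,dy=-5->D
Step 2: C = 11, D = 17, total pairs = 28.
Step 3: tau = (C - D)/(n(n-1)/2) = (11 - 17)/28 = -0.214286.
Step 4: Exact two-sided p-value (enumerate n! = 40320 permutations of y under H0): p = 0.548413.
Step 5: alpha = 0.1. fail to reject H0.

tau_b = -0.2143 (C=11, D=17), p = 0.548413, fail to reject H0.


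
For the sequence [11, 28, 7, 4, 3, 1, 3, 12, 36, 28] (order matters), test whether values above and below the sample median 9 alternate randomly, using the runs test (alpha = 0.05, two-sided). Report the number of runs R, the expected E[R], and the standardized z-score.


Step 1: Compute median = 9; label A = above, B = below.
Labels in order: AABBBBBAAA  (n_A = 5, n_B = 5)
Step 2: Count runs R = 3.
Step 3: Under H0 (random ordering), E[R] = 2*n_A*n_B/(n_A+n_B) + 1 = 2*5*5/10 + 1 = 6.0000.
        Var[R] = 2*n_A*n_B*(2*n_A*n_B - n_A - n_B) / ((n_A+n_B)^2 * (n_A+n_B-1)) = 2000/900 = 2.2222.
        SD[R] = 1.4907.
Step 4: Continuity-corrected z = (R + 0.5 - E[R]) / SD[R] = (3 + 0.5 - 6.0000) / 1.4907 = -1.6771.
Step 5: Two-sided p-value via normal approximation = 2*(1 - Phi(|z|)) = 0.093533.
Step 6: alpha = 0.05. fail to reject H0.

R = 3, z = -1.6771, p = 0.093533, fail to reject H0.


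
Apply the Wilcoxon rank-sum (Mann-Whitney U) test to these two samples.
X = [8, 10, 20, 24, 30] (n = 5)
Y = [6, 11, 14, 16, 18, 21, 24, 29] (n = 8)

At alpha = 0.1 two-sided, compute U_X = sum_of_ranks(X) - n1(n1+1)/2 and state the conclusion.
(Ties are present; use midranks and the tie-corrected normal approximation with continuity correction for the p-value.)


Step 1: Combine and sort all 13 observations; assign midranks.
sorted (value, group): (6,Y), (8,X), (10,X), (11,Y), (14,Y), (16,Y), (18,Y), (20,X), (21,Y), (24,X), (24,Y), (29,Y), (30,X)
ranks: 6->1, 8->2, 10->3, 11->4, 14->5, 16->6, 18->7, 20->8, 21->9, 24->10.5, 24->10.5, 29->12, 30->13
Step 2: Rank sum for X: R1 = 2 + 3 + 8 + 10.5 + 13 = 36.5.
Step 3: U_X = R1 - n1(n1+1)/2 = 36.5 - 5*6/2 = 36.5 - 15 = 21.5.
       U_Y = n1*n2 - U_X = 40 - 21.5 = 18.5.
Step 4: Ties are present, so use the tie-corrected normal approximation (with continuity correction) for the p-value.
Step 5: p-value = 0.883458; compare to alpha = 0.1. fail to reject H0.

U_X = 21.5, p = 0.883458, fail to reject H0 at alpha = 0.1.


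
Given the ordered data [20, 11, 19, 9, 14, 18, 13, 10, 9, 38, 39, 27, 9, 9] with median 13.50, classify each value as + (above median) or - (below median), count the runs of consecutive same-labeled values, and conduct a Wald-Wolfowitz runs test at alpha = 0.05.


Step 1: Compute median = 13.50; label A = above, B = below.
Labels in order: ABABAABBBAAABB  (n_A = 7, n_B = 7)
Step 2: Count runs R = 8.
Step 3: Under H0 (random ordering), E[R] = 2*n_A*n_B/(n_A+n_B) + 1 = 2*7*7/14 + 1 = 8.0000.
        Var[R] = 2*n_A*n_B*(2*n_A*n_B - n_A - n_B) / ((n_A+n_B)^2 * (n_A+n_B-1)) = 8232/2548 = 3.2308.
        SD[R] = 1.7974.
Step 4: R = E[R], so z = 0 with no continuity correction.
Step 5: Two-sided p-value via normal approximation = 2*(1 - Phi(|z|)) = 1.000000.
Step 6: alpha = 0.05. fail to reject H0.

R = 8, z = 0.0000, p = 1.000000, fail to reject H0.


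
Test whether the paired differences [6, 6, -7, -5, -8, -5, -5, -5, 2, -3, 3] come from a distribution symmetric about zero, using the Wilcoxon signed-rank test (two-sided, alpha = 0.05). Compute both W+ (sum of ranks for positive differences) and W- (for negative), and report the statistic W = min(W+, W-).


Step 1: Drop any zero differences (none here) and take |d_i|.
|d| = [6, 6, 7, 5, 8, 5, 5, 5, 2, 3, 3]
Step 2: Midrank |d_i| (ties get averaged ranks).
ranks: |6|->8.5, |6|->8.5, |7|->10, |5|->5.5, |8|->11, |5|->5.5, |5|->5.5, |5|->5.5, |2|->1, |3|->2.5, |3|->2.5
Step 3: Attach original signs; sum ranks with positive sign and with negative sign.
W+ = 8.5 + 8.5 + 1 + 2.5 = 20.5
W- = 10 + 5.5 + 11 + 5.5 + 5.5 + 5.5 + 2.5 = 45.5
(Check: W+ + W- = 66 should equal n(n+1)/2 = 66.)
Step 4: Test statistic W = min(W+, W-) = 20.5.
Step 5: Ties in |d|, so use the tie-corrected normal approximation.
        E[W] = n(n+1)/4 = 11*12/4 = 33.
        Tie groups: |d|=3 (t=2), |d|=5 (t=4), |d|=6 (t=2); sum(t^3 - t) = 72.
        Var[W] = n(n+1)(2n+1)/24 - sum(t^3-t)/48 = 3036/24 - 72/48 = 125.
        z = (W - E[W]) / sqrt(Var[W]) = (20.5 - 33) / 11.1803 = -1.1180.
        Two-sided p = 2*Phi(z) = 0.263552.
Step 6: alpha = 0.05. fail to reject H0.

W+ = 20.5, W- = 45.5, W = min = 20.5, p = 0.263552, fail to reject H0.


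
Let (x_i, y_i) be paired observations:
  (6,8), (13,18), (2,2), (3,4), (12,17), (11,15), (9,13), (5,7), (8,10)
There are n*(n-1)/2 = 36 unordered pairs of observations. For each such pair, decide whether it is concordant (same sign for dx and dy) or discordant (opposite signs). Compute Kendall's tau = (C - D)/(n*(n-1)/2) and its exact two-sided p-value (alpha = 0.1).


Step 1: Enumerate the 36 unordered pairs (i,j) with i<j and classify each by sign(x_j-x_i) * sign(y_j-y_i).
  (1,2):dx=+7,dy=+10->C; (1,3):dx=-4,dy=-6->C; (1,4):dx=-3,dy=-4->C; (1,5):dx=+6,dy=+9->C
  (1,6):dx=+5,dy=+7->C; (1,7):dx=+3,dy=+5->C; (1,8):dx=-1,dy=-1->C; (1,9):dx=+2,dy=+2->C
  (2,3):dx=-11,dy=-16->C; (2,4):dx=-10,dy=-14->C; (2,5):dx=-1,dy=-1->C; (2,6):dx=-2,dy=-3->C
  (2,7):dx=-4,dy=-5->C; (2,8):dx=-8,dy=-11->C; (2,9):dx=-5,dy=-8->C; (3,4):dx=+1,dy=+2->C
  (3,5):dx=+10,dy=+15->C; (3,6):dx=+9,dy=+13->C; (3,7):dx=+7,dy=+11->C; (3,8):dx=+3,dy=+5->C
  (3,9):dx=+6,dy=+8->C; (4,5):dx=+9,dy=+13->C; (4,6):dx=+8,dy=+11->C; (4,7):dx=+6,dy=+9->C
  (4,8):dx=+2,dy=+3->C; (4,9):dx=+5,dy=+6->C; (5,6):dx=-1,dy=-2->C; (5,7):dx=-3,dy=-4->C
  (5,8):dx=-7,dy=-10->C; (5,9):dx=-4,dy=-7->C; (6,7):dx=-2,dy=-2->C; (6,8):dx=-6,dy=-8->C
  (6,9):dx=-3,dy=-5->C; (7,8):dx=-4,dy=-6->C; (7,9):dx=-1,dy=-3->C; (8,9):dx=+3,dy=+3->C
Step 2: C = 36, D = 0, total pairs = 36.
Step 3: tau = (C - D)/(n(n-1)/2) = (36 - 0)/36 = 1.000000.
Step 4: Exact two-sided p-value (enumerate n! = 362880 permutations of y under H0): p = 0.000006.
Step 5: alpha = 0.1. reject H0.

tau_b = 1.0000 (C=36, D=0), p = 0.000006, reject H0.


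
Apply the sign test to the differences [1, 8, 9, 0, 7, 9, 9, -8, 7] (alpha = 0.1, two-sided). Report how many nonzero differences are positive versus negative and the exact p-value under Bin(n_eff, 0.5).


Step 1: Discard zero differences. Original n = 9; n_eff = number of nonzero differences = 8.
Nonzero differences (with sign): +1, +8, +9, +7, +9, +9, -8, +7
Step 2: Count signs: positive = 7, negative = 1.
Step 3: Under H0: P(positive) = 0.5, so the number of positives S ~ Bin(8, 0.5).
Step 4: Two-sided exact p-value = sum of Bin(8,0.5) probabilities at or below the observed probability = 0.070312.
Step 5: alpha = 0.1. reject H0.

n_eff = 8, pos = 7, neg = 1, p = 0.070312, reject H0.


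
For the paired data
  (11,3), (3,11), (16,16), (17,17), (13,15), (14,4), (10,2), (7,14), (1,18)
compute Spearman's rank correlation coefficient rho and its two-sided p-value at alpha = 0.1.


Step 1: Rank x and y separately (midranks; no ties here).
rank(x): 11->5, 3->2, 16->8, 17->9, 13->6, 14->7, 10->4, 7->3, 1->1
rank(y): 3->2, 11->4, 16->7, 17->8, 15->6, 4->3, 2->1, 14->5, 18->9
Step 2: d_i = R_x(i) - R_y(i); compute d_i^2.
  (5-2)^2=9, (2-4)^2=4, (8-7)^2=1, (9-8)^2=1, (6-6)^2=0, (7-3)^2=16, (4-1)^2=9, (3-5)^2=4, (1-9)^2=64
sum(d^2) = 108.
Step 3: rho = 1 - 6*108 / (9*(9^2 - 1)) = 1 - 648/720 = 0.100000.
Step 4: Under H0, t = rho * sqrt((n-2)/(1-rho^2)) = 0.2659 ~ t(7).
Step 5: Two-sided p-value from the t-distribution with 7 df = 0.797972.
Step 6: alpha = 0.1. fail to reject H0.

rho = 0.1000, p = 0.797972, fail to reject H0 at alpha = 0.1.


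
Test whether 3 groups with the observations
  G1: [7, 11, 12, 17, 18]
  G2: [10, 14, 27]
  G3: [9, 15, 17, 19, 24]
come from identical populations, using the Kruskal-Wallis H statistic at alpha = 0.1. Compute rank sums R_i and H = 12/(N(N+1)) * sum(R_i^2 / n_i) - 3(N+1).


Step 1: Combine all N = 13 observations and assign midranks.
sorted (value, group, rank): (7,G1,1), (9,G3,2), (10,G2,3), (11,G1,4), (12,G1,5), (14,G2,6), (15,G3,7), (17,G1,8.5), (17,G3,8.5), (18,G1,10), (19,G3,11), (24,G3,12), (27,G2,13)
Step 2: Sum ranks within each group.
R_1 = 28.5 (n_1 = 5)
R_2 = 22 (n_2 = 3)
R_3 = 40.5 (n_3 = 5)
Step 3: H = 12/(N(N+1)) * sum(R_i^2/n_i) - 3(N+1)
     = 12/(13*14) * (28.5^2/5 + 22^2/3 + 40.5^2/5) - 3*14
     = 0.065934 * 651.833 - 42
     = 0.978022.
Step 4: Ties present; correction factor C = 1 - 6/(13^3 - 13) = 0.997253. Corrected H = 0.978022 / 0.997253 = 0.980716.
Step 5: Under H0, H ~ chi^2(2); p-value = 0.612407.
Step 6: alpha = 0.1. fail to reject H0.

H = 0.9807, df = 2, p = 0.612407, fail to reject H0.


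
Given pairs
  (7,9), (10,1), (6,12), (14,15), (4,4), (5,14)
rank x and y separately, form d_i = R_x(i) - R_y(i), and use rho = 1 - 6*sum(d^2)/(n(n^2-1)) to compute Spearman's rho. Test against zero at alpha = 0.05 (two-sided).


Step 1: Rank x and y separately (midranks; no ties here).
rank(x): 7->4, 10->5, 6->3, 14->6, 4->1, 5->2
rank(y): 9->3, 1->1, 12->4, 15->6, 4->2, 14->5
Step 2: d_i = R_x(i) - R_y(i); compute d_i^2.
  (4-3)^2=1, (5-1)^2=16, (3-4)^2=1, (6-6)^2=0, (1-2)^2=1, (2-5)^2=9
sum(d^2) = 28.
Step 3: rho = 1 - 6*28 / (6*(6^2 - 1)) = 1 - 168/210 = 0.200000.
Step 4: Under H0, t = rho * sqrt((n-2)/(1-rho^2)) = 0.4082 ~ t(4).
Step 5: Two-sided p-value from the t-distribution with 4 df = 0.704000.
Step 6: alpha = 0.05. fail to reject H0.

rho = 0.2000, p = 0.704000, fail to reject H0 at alpha = 0.05.


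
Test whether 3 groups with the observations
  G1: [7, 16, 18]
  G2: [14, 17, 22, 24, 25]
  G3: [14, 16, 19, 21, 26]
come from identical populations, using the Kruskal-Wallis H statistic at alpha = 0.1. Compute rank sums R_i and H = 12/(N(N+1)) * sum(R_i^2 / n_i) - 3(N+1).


Step 1: Combine all N = 13 observations and assign midranks.
sorted (value, group, rank): (7,G1,1), (14,G2,2.5), (14,G3,2.5), (16,G1,4.5), (16,G3,4.5), (17,G2,6), (18,G1,7), (19,G3,8), (21,G3,9), (22,G2,10), (24,G2,11), (25,G2,12), (26,G3,13)
Step 2: Sum ranks within each group.
R_1 = 12.5 (n_1 = 3)
R_2 = 41.5 (n_2 = 5)
R_3 = 37 (n_3 = 5)
Step 3: H = 12/(N(N+1)) * sum(R_i^2/n_i) - 3(N+1)
     = 12/(13*14) * (12.5^2/3 + 41.5^2/5 + 37^2/5) - 3*14
     = 0.065934 * 670.333 - 42
     = 2.197802.
Step 4: Ties present; correction factor C = 1 - 12/(13^3 - 13) = 0.994505. Corrected H = 2.197802 / 0.994505 = 2.209945.
Step 5: Under H0, H ~ chi^2(2); p-value = 0.331220.
Step 6: alpha = 0.1. fail to reject H0.

H = 2.2099, df = 2, p = 0.331220, fail to reject H0.


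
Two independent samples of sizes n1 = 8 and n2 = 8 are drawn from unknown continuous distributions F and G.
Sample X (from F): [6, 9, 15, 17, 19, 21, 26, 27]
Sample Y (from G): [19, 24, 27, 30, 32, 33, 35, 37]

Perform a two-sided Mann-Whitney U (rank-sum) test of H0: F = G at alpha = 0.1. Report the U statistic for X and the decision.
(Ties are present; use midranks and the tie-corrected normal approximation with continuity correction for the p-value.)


Step 1: Combine and sort all 16 observations; assign midranks.
sorted (value, group): (6,X), (9,X), (15,X), (17,X), (19,X), (19,Y), (21,X), (24,Y), (26,X), (27,X), (27,Y), (30,Y), (32,Y), (33,Y), (35,Y), (37,Y)
ranks: 6->1, 9->2, 15->3, 17->4, 19->5.5, 19->5.5, 21->7, 24->8, 26->9, 27->10.5, 27->10.5, 30->12, 32->13, 33->14, 35->15, 37->16
Step 2: Rank sum for X: R1 = 1 + 2 + 3 + 4 + 5.5 + 7 + 9 + 10.5 = 42.
Step 3: U_X = R1 - n1(n1+1)/2 = 42 - 8*9/2 = 42 - 36 = 6.
       U_Y = n1*n2 - U_X = 64 - 6 = 58.
Step 4: Ties are present, so use the tie-corrected normal approximation (with continuity correction) for the p-value.
Step 5: p-value = 0.007319; compare to alpha = 0.1. reject H0.

U_X = 6, p = 0.007319, reject H0 at alpha = 0.1.


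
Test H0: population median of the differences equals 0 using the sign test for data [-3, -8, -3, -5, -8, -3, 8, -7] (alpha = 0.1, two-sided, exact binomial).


Step 1: Discard zero differences. Original n = 8; n_eff = number of nonzero differences = 8.
Nonzero differences (with sign): -3, -8, -3, -5, -8, -3, +8, -7
Step 2: Count signs: positive = 1, negative = 7.
Step 3: Under H0: P(positive) = 0.5, so the number of positives S ~ Bin(8, 0.5).
Step 4: Two-sided exact p-value = sum of Bin(8,0.5) probabilities at or below the observed probability = 0.070312.
Step 5: alpha = 0.1. reject H0.

n_eff = 8, pos = 1, neg = 7, p = 0.070312, reject H0.


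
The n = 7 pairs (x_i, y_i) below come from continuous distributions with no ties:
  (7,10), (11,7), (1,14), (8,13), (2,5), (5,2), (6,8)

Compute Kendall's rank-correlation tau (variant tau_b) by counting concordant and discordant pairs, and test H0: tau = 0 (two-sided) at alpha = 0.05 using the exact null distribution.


Step 1: Enumerate the 21 unordered pairs (i,j) with i<j and classify each by sign(x_j-x_i) * sign(y_j-y_i).
  (1,2):dx=+4,dy=-3->D; (1,3):dx=-6,dy=+4->D; (1,4):dx=+1,dy=+3->C; (1,5):dx=-5,dy=-5->C
  (1,6):dx=-2,dy=-8->C; (1,7):dx=-1,dy=-2->C; (2,3):dx=-10,dy=+7->D; (2,4):dx=-3,dy=+6->D
  (2,5):dx=-9,dy=-2->C; (2,6):dx=-6,dy=-5->C; (2,7):dx=-5,dy=+1->D; (3,4):dx=+7,dy=-1->D
  (3,5):dx=+1,dy=-9->D; (3,6):dx=+4,dy=-12->D; (3,7):dx=+5,dy=-6->D; (4,5):dx=-6,dy=-8->C
  (4,6):dx=-3,dy=-11->C; (4,7):dx=-2,dy=-5->C; (5,6):dx=+3,dy=-3->D; (5,7):dx=+4,dy=+3->C
  (6,7):dx=+1,dy=+6->C
Step 2: C = 11, D = 10, total pairs = 21.
Step 3: tau = (C - D)/(n(n-1)/2) = (11 - 10)/21 = 0.047619.
Step 4: Exact two-sided p-value (enumerate n! = 5040 permutations of y under H0): p = 1.000000.
Step 5: alpha = 0.05. fail to reject H0.

tau_b = 0.0476 (C=11, D=10), p = 1.000000, fail to reject H0.


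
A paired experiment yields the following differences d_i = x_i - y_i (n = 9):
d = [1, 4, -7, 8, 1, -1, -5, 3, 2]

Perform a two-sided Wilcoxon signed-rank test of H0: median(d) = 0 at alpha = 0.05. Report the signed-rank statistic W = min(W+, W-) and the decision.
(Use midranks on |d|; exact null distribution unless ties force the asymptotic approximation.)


Step 1: Drop any zero differences (none here) and take |d_i|.
|d| = [1, 4, 7, 8, 1, 1, 5, 3, 2]
Step 2: Midrank |d_i| (ties get averaged ranks).
ranks: |1|->2, |4|->6, |7|->8, |8|->9, |1|->2, |1|->2, |5|->7, |3|->5, |2|->4
Step 3: Attach original signs; sum ranks with positive sign and with negative sign.
W+ = 2 + 6 + 9 + 2 + 5 + 4 = 28
W- = 8 + 2 + 7 = 17
(Check: W+ + W- = 45 should equal n(n+1)/2 = 45.)
Step 4: Test statistic W = min(W+, W-) = 17.
Step 5: Ties in |d|, so use the tie-corrected normal approximation.
        E[W] = n(n+1)/4 = 9*10/4 = 22.5.
        Tie groups: |d|=1 (t=3); sum(t^3 - t) = 24.
        Var[W] = n(n+1)(2n+1)/24 - sum(t^3-t)/48 = 1710/24 - 24/48 = 70.75.
        z = (W - E[W]) / sqrt(Var[W]) = (17 - 22.5) / 8.4113 = -0.6539.
        Two-sided p = 2*Phi(z) = 0.513188.
Step 6: alpha = 0.05. fail to reject H0.

W+ = 28, W- = 17, W = min = 17, p = 0.513188, fail to reject H0.
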